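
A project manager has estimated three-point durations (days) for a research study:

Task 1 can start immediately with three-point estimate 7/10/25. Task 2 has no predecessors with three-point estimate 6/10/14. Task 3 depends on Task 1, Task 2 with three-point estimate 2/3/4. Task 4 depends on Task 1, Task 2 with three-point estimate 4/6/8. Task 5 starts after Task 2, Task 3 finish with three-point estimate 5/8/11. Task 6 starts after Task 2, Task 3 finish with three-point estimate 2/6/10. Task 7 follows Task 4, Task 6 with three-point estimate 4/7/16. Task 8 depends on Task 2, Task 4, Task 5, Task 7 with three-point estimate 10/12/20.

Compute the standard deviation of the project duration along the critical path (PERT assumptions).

4.20 days

te_Task 1 = (7 + 4·10 + 25)/6 = 72/6 = 12; σ²_Task 1 = ((25−7)/6)² = 9.000
te_Task 2 = (6 + 4·10 + 14)/6 = 60/6 = 10; σ²_Task 2 = ((14−6)/6)² = 1.778
te_Task 3 = (2 + 4·3 + 4)/6 = 18/6 = 3; σ²_Task 3 = ((4−2)/6)² = 0.111
te_Task 4 = (4 + 4·6 + 8)/6 = 36/6 = 6; σ²_Task 4 = ((8−4)/6)² = 0.444
te_Task 5 = (5 + 4·8 + 11)/6 = 48/6 = 8; σ²_Task 5 = ((11−5)/6)² = 1.000
te_Task 6 = (2 + 4·6 + 10)/6 = 36/6 = 6; σ²_Task 6 = ((10−2)/6)² = 1.778
te_Task 7 = (4 + 4·7 + 16)/6 = 48/6 = 8; σ²_Task 7 = ((16−4)/6)² = 4.000
te_Task 8 = (10 + 4·12 + 20)/6 = 78/6 = 13; σ²_Task 8 = ((20−10)/6)² = 2.778

Forward pass:
ES_Task 1 = 0; EF_Task 1 = 12
ES_Task 2 = 0; EF_Task 2 = 10
ES_Task 3 = max(EF_Task 1=12, EF_Task 2=10) = 12; EF_Task 3 = 12+3 = 15
ES_Task 4 = max(EF_Task 1=12, EF_Task 2=10) = 12; EF_Task 4 = 12+6 = 18
ES_Task 5 = max(EF_Task 2=10, EF_Task 3=15) = 15; EF_Task 5 = 15+8 = 23
ES_Task 6 = max(EF_Task 2=10, EF_Task 3=15) = 15; EF_Task 6 = 15+6 = 21
ES_Task 7 = max(EF_Task 4=18, EF_Task 6=21) = 21; EF_Task 7 = 21+8 = 29
ES_Task 8 = max(EF_Task 2=10, EF_Task 4=18, EF_Task 5=23, EF_Task 7=29) = 29; EF_Task 8 = 29+13 = 42
Expected project duration μ = 42 days. Critical path: Task 1 → Task 3 → Task 6 → Task 7 → Task 8.

Variance along critical path = 9.000 + 0.111 + 1.778 + 4.000 + 2.778 = 17.667
σ = √17.667 = 4.203 days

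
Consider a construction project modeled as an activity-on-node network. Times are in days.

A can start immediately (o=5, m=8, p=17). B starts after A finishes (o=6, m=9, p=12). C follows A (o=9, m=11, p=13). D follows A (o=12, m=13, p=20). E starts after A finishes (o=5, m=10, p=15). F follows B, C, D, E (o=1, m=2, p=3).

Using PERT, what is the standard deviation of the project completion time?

te_A = (5 + 4·8 + 17)/6 = 54/6 = 9; σ²_A = ((17−5)/6)² = 4.000
te_B = (6 + 4·9 + 12)/6 = 54/6 = 9; σ²_B = ((12−6)/6)² = 1.000
te_C = (9 + 4·11 + 13)/6 = 66/6 = 11; σ²_C = ((13−9)/6)² = 0.444
te_D = (12 + 4·13 + 20)/6 = 84/6 = 14; σ²_D = ((20−12)/6)² = 1.778
te_E = (5 + 4·10 + 15)/6 = 60/6 = 10; σ²_E = ((15−5)/6)² = 2.778
te_F = (1 + 4·2 + 3)/6 = 12/6 = 2; σ²_F = ((3−1)/6)² = 0.111

Forward pass:
ES_A = 0; EF_A = 9
ES_B = 9; EF_B = 9+9 = 18
ES_C = 9; EF_C = 9+11 = 20
ES_D = 9; EF_D = 9+14 = 23
ES_E = 9; EF_E = 9+10 = 19
ES_F = max(EF_B=18, EF_C=20, EF_D=23, EF_E=19) = 23; EF_F = 23+2 = 25
Expected project duration μ = 25 days. Critical path: A → D → F.

Variance along critical path = 4.000 + 1.778 + 0.111 = 5.889
σ = √5.889 = 2.427 days

2.43 days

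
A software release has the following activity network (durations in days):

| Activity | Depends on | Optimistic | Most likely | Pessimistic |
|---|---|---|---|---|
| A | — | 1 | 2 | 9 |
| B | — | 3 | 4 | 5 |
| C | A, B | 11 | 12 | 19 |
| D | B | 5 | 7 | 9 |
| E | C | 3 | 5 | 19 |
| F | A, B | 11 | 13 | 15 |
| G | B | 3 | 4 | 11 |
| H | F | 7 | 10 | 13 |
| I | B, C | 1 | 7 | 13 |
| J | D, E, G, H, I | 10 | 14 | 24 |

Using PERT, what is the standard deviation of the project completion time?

2.65 days

te_A = (1 + 4·2 + 9)/6 = 18/6 = 3; σ²_A = ((9−1)/6)² = 1.778
te_B = (3 + 4·4 + 5)/6 = 24/6 = 4; σ²_B = ((5−3)/6)² = 0.111
te_C = (11 + 4·12 + 19)/6 = 78/6 = 13; σ²_C = ((19−11)/6)² = 1.778
te_D = (5 + 4·7 + 9)/6 = 42/6 = 7; σ²_D = ((9−5)/6)² = 0.444
te_E = (3 + 4·5 + 19)/6 = 42/6 = 7; σ²_E = ((19−3)/6)² = 7.111
te_F = (11 + 4·13 + 15)/6 = 78/6 = 13; σ²_F = ((15−11)/6)² = 0.444
te_G = (3 + 4·4 + 11)/6 = 30/6 = 5; σ²_G = ((11−3)/6)² = 1.778
te_H = (7 + 4·10 + 13)/6 = 60/6 = 10; σ²_H = ((13−7)/6)² = 1.000
te_I = (1 + 4·7 + 13)/6 = 42/6 = 7; σ²_I = ((13−1)/6)² = 4.000
te_J = (10 + 4·14 + 24)/6 = 90/6 = 15; σ²_J = ((24−10)/6)² = 5.444

Forward pass:
ES_A = 0; EF_A = 3
ES_B = 0; EF_B = 4
ES_C = max(EF_A=3, EF_B=4) = 4; EF_C = 4+13 = 17
ES_D = 4; EF_D = 4+7 = 11
ES_E = 17; EF_E = 17+7 = 24
ES_F = max(EF_A=3, EF_B=4) = 4; EF_F = 4+13 = 17
ES_G = 4; EF_G = 4+5 = 9
ES_H = 17; EF_H = 17+10 = 27
ES_I = max(EF_B=4, EF_C=17) = 17; EF_I = 17+7 = 24
ES_J = max(EF_D=11, EF_E=24, EF_G=9, EF_H=27, EF_I=24) = 27; EF_J = 27+15 = 42
Expected project duration μ = 42 days. Critical path: B → F → H → J.

Variance along critical path = 0.111 + 0.444 + 1.000 + 5.444 = 7.000
σ = √7.000 = 2.646 days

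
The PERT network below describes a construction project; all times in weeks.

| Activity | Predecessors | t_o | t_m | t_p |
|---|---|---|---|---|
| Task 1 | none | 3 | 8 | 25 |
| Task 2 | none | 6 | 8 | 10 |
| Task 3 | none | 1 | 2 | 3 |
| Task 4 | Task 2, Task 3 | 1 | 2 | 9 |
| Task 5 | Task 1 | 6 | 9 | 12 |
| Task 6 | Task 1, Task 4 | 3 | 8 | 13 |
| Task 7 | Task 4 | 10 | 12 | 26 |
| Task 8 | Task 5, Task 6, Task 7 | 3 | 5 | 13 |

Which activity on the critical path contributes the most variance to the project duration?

Task 7

te_Task 1 = (3 + 4·8 + 25)/6 = 60/6 = 10; σ²_Task 1 = ((25−3)/6)² = 13.444
te_Task 2 = (6 + 4·8 + 10)/6 = 48/6 = 8; σ²_Task 2 = ((10−6)/6)² = 0.444
te_Task 3 = (1 + 4·2 + 3)/6 = 12/6 = 2; σ²_Task 3 = ((3−1)/6)² = 0.111
te_Task 4 = (1 + 4·2 + 9)/6 = 18/6 = 3; σ²_Task 4 = ((9−1)/6)² = 1.778
te_Task 5 = (6 + 4·9 + 12)/6 = 54/6 = 9; σ²_Task 5 = ((12−6)/6)² = 1.000
te_Task 6 = (3 + 4·8 + 13)/6 = 48/6 = 8; σ²_Task 6 = ((13−3)/6)² = 2.778
te_Task 7 = (10 + 4·12 + 26)/6 = 84/6 = 14; σ²_Task 7 = ((26−10)/6)² = 7.111
te_Task 8 = (3 + 4·5 + 13)/6 = 36/6 = 6; σ²_Task 8 = ((13−3)/6)² = 2.778

Forward pass:
ES_Task 1 = 0; EF_Task 1 = 10
ES_Task 2 = 0; EF_Task 2 = 8
ES_Task 3 = 0; EF_Task 3 = 2
ES_Task 4 = max(EF_Task 2=8, EF_Task 3=2) = 8; EF_Task 4 = 8+3 = 11
ES_Task 5 = 10; EF_Task 5 = 10+9 = 19
ES_Task 6 = max(EF_Task 1=10, EF_Task 4=11) = 11; EF_Task 6 = 11+8 = 19
ES_Task 7 = 11; EF_Task 7 = 11+14 = 25
ES_Task 8 = max(EF_Task 5=19, EF_Task 6=19, EF_Task 7=25) = 25; EF_Task 8 = 25+6 = 31
Expected project duration μ = 31 weeks. Critical path: Task 2 → Task 4 → Task 7 → Task 8.

Variances on critical path: σ²_Task 2=0.444, σ²_Task 4=1.778, σ²_Task 7=7.111, σ²_Task 8=2.778.
Largest is σ²_Task 7 = 7.111.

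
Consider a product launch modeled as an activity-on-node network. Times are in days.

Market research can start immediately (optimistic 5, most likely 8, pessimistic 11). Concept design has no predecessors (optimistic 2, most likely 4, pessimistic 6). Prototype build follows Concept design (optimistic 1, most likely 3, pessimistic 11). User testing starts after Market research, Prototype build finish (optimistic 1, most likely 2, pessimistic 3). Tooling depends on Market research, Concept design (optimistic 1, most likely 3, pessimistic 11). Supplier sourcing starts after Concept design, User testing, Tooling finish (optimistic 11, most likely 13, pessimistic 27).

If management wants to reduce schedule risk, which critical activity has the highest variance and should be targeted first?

te_Market research = (5 + 4·8 + 11)/6 = 48/6 = 8; σ²_Market research = ((11−5)/6)² = 1.000
te_Concept design = (2 + 4·4 + 6)/6 = 24/6 = 4; σ²_Concept design = ((6−2)/6)² = 0.444
te_Prototype build = (1 + 4·3 + 11)/6 = 24/6 = 4; σ²_Prototype build = ((11−1)/6)² = 2.778
te_User testing = (1 + 4·2 + 3)/6 = 12/6 = 2; σ²_User testing = ((3−1)/6)² = 0.111
te_Tooling = (1 + 4·3 + 11)/6 = 24/6 = 4; σ²_Tooling = ((11−1)/6)² = 2.778
te_Supplier sourcing = (11 + 4·13 + 27)/6 = 90/6 = 15; σ²_Supplier sourcing = ((27−11)/6)² = 7.111

Forward pass:
ES_Market research = 0; EF_Market research = 8
ES_Concept design = 0; EF_Concept design = 4
ES_Prototype build = 4; EF_Prototype build = 4+4 = 8
ES_User testing = max(EF_Market research=8, EF_Prototype build=8) = 8; EF_User testing = 8+2 = 10
ES_Tooling = max(EF_Market research=8, EF_Concept design=4) = 8; EF_Tooling = 8+4 = 12
ES_Supplier sourcing = max(EF_Concept design=4, EF_User testing=10, EF_Tooling=12) = 12; EF_Supplier sourcing = 12+15 = 27
Expected project duration μ = 27 days. Critical path: Market research → Tooling → Supplier sourcing.

Variances on critical path: σ²_Market research=1.000, σ²_Tooling=2.778, σ²_Supplier sourcing=7.111.
Largest is σ²_Supplier sourcing = 7.111.

Supplier sourcing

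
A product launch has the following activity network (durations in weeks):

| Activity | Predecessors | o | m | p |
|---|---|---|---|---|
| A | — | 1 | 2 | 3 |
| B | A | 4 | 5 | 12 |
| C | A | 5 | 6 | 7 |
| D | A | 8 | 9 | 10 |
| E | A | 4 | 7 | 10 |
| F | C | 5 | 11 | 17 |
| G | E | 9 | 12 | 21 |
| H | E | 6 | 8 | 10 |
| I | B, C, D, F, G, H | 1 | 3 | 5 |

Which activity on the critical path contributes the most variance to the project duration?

G

te_A = (1 + 4·2 + 3)/6 = 12/6 = 2; σ²_A = ((3−1)/6)² = 0.111
te_B = (4 + 4·5 + 12)/6 = 36/6 = 6; σ²_B = ((12−4)/6)² = 1.778
te_C = (5 + 4·6 + 7)/6 = 36/6 = 6; σ²_C = ((7−5)/6)² = 0.111
te_D = (8 + 4·9 + 10)/6 = 54/6 = 9; σ²_D = ((10−8)/6)² = 0.111
te_E = (4 + 4·7 + 10)/6 = 42/6 = 7; σ²_E = ((10−4)/6)² = 1.000
te_F = (5 + 4·11 + 17)/6 = 66/6 = 11; σ²_F = ((17−5)/6)² = 4.000
te_G = (9 + 4·12 + 21)/6 = 78/6 = 13; σ²_G = ((21−9)/6)² = 4.000
te_H = (6 + 4·8 + 10)/6 = 48/6 = 8; σ²_H = ((10−6)/6)² = 0.444
te_I = (1 + 4·3 + 5)/6 = 18/6 = 3; σ²_I = ((5−1)/6)² = 0.444

Forward pass:
ES_A = 0; EF_A = 2
ES_B = 2; EF_B = 2+6 = 8
ES_C = 2; EF_C = 2+6 = 8
ES_D = 2; EF_D = 2+9 = 11
ES_E = 2; EF_E = 2+7 = 9
ES_F = 8; EF_F = 8+11 = 19
ES_G = 9; EF_G = 9+13 = 22
ES_H = 9; EF_H = 9+8 = 17
ES_I = max(EF_B=8, EF_C=8, EF_D=11, EF_F=19, EF_G=22, EF_H=17) = 22; EF_I = 22+3 = 25
Expected project duration μ = 25 weeks. Critical path: A → E → G → I.

Variances on critical path: σ²_A=0.111, σ²_E=1.000, σ²_G=4.000, σ²_I=0.444.
Largest is σ²_G = 4.000.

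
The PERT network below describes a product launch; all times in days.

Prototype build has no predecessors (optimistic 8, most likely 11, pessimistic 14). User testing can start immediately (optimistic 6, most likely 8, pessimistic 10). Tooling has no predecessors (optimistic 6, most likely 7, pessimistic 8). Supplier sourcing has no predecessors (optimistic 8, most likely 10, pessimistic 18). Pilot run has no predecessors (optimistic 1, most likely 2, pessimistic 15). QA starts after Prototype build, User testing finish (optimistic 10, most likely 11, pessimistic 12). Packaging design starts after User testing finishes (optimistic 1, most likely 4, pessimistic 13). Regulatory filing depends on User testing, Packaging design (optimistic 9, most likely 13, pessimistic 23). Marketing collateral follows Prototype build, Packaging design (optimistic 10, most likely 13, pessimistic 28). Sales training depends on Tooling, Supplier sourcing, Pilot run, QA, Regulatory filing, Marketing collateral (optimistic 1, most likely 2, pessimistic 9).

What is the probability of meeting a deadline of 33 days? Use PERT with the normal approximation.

0.696

te_Prototype build = (8 + 4·11 + 14)/6 = 66/6 = 11; σ²_Prototype build = ((14−8)/6)² = 1.000
te_User testing = (6 + 4·8 + 10)/6 = 48/6 = 8; σ²_User testing = ((10−6)/6)² = 0.444
te_Tooling = (6 + 4·7 + 8)/6 = 42/6 = 7; σ²_Tooling = ((8−6)/6)² = 0.111
te_Supplier sourcing = (8 + 4·10 + 18)/6 = 66/6 = 11; σ²_Supplier sourcing = ((18−8)/6)² = 2.778
te_Pilot run = (1 + 4·2 + 15)/6 = 24/6 = 4; σ²_Pilot run = ((15−1)/6)² = 5.444
te_QA = (10 + 4·11 + 12)/6 = 66/6 = 11; σ²_QA = ((12−10)/6)² = 0.111
te_Packaging design = (1 + 4·4 + 13)/6 = 30/6 = 5; σ²_Packaging design = ((13−1)/6)² = 4.000
te_Regulatory filing = (9 + 4·13 + 23)/6 = 84/6 = 14; σ²_Regulatory filing = ((23−9)/6)² = 5.444
te_Marketing collateral = (10 + 4·13 + 28)/6 = 90/6 = 15; σ²_Marketing collateral = ((28−10)/6)² = 9.000
te_Sales training = (1 + 4·2 + 9)/6 = 18/6 = 3; σ²_Sales training = ((9−1)/6)² = 1.778

Forward pass:
ES_Prototype build = 0; EF_Prototype build = 11
ES_User testing = 0; EF_User testing = 8
ES_Tooling = 0; EF_Tooling = 7
ES_Supplier sourcing = 0; EF_Supplier sourcing = 11
ES_Pilot run = 0; EF_Pilot run = 4
ES_QA = max(EF_Prototype build=11, EF_User testing=8) = 11; EF_QA = 11+11 = 22
ES_Packaging design = 8; EF_Packaging design = 8+5 = 13
ES_Regulatory filing = max(EF_User testing=8, EF_Packaging design=13) = 13; EF_Regulatory filing = 13+14 = 27
ES_Marketing collateral = max(EF_Prototype build=11, EF_Packaging design=13) = 13; EF_Marketing collateral = 13+15 = 28
ES_Sales training = max(EF_Tooling=7, EF_Supplier sourcing=11, EF_Pilot run=4, EF_QA=22, EF_Regulatory filing=27, EF_Marketing collateral=28) = 28; EF_Sales training = 28+3 = 31
Expected project duration μ = 31 days. Critical path: User testing → Packaging design → Marketing collateral → Sales training.

Variance along critical path = 0.444 + 4.000 + 9.000 + 1.778 = 15.222; σ = √15.222 = 3.902 days.
Z = (33 − 31) / 3.902 = 0.513
P(T ≤ 33) = Φ(0.513) ≈ 0.696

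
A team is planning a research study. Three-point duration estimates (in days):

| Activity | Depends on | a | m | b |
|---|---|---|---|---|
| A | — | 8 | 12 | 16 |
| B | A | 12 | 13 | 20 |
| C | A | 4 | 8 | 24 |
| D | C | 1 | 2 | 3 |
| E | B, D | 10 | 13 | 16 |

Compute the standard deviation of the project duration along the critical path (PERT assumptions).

te_A = (8 + 4·12 + 16)/6 = 72/6 = 12; σ²_A = ((16−8)/6)² = 1.778
te_B = (12 + 4·13 + 20)/6 = 84/6 = 14; σ²_B = ((20−12)/6)² = 1.778
te_C = (4 + 4·8 + 24)/6 = 60/6 = 10; σ²_C = ((24−4)/6)² = 11.111
te_D = (1 + 4·2 + 3)/6 = 12/6 = 2; σ²_D = ((3−1)/6)² = 0.111
te_E = (10 + 4·13 + 16)/6 = 78/6 = 13; σ²_E = ((16−10)/6)² = 1.000

Forward pass:
ES_A = 0; EF_A = 12
ES_B = 12; EF_B = 12+14 = 26
ES_C = 12; EF_C = 12+10 = 22
ES_D = 22; EF_D = 22+2 = 24
ES_E = max(EF_B=26, EF_D=24) = 26; EF_E = 26+13 = 39
Expected project duration μ = 39 days. Critical path: A → B → E.

Variance along critical path = 1.778 + 1.778 + 1.000 = 4.556
σ = √4.556 = 2.134 days

2.13 days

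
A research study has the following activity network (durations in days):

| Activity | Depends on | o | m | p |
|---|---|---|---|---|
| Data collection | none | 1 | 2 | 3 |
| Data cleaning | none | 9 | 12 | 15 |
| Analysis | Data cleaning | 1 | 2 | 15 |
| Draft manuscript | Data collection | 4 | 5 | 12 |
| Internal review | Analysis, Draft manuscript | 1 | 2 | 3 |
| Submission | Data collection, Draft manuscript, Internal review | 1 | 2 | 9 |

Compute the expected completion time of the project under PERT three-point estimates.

21 days

te_Data collection = (1 + 4·2 + 3)/6 = 12/6 = 2
te_Data cleaning = (9 + 4·12 + 15)/6 = 72/6 = 12
te_Analysis = (1 + 4·2 + 15)/6 = 24/6 = 4
te_Draft manuscript = (4 + 4·5 + 12)/6 = 36/6 = 6
te_Internal review = (1 + 4·2 + 3)/6 = 12/6 = 2
te_Submission = (1 + 4·2 + 9)/6 = 18/6 = 3

Forward pass:
ES_Data collection = 0; EF_Data collection = 2
ES_Data cleaning = 0; EF_Data cleaning = 12
ES_Analysis = 12; EF_Analysis = 12+4 = 16
ES_Draft manuscript = 2; EF_Draft manuscript = 2+6 = 8
ES_Internal review = max(EF_Analysis=16, EF_Draft manuscript=8) = 16; EF_Internal review = 16+2 = 18
ES_Submission = max(EF_Data collection=2, EF_Draft manuscript=8, EF_Internal review=18) = 18; EF_Submission = 18+3 = 21
Expected project duration μ = 21 days. Critical path: Data cleaning → Analysis → Internal review → Submission.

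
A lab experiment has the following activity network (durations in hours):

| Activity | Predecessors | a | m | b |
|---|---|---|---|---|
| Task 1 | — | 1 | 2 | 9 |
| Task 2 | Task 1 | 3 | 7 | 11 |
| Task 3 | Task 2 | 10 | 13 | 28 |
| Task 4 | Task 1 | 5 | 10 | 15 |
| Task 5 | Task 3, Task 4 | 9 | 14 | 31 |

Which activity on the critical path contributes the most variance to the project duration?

Task 5

te_Task 1 = (1 + 4·2 + 9)/6 = 18/6 = 3; σ²_Task 1 = ((9−1)/6)² = 1.778
te_Task 2 = (3 + 4·7 + 11)/6 = 42/6 = 7; σ²_Task 2 = ((11−3)/6)² = 1.778
te_Task 3 = (10 + 4·13 + 28)/6 = 90/6 = 15; σ²_Task 3 = ((28−10)/6)² = 9.000
te_Task 4 = (5 + 4·10 + 15)/6 = 60/6 = 10; σ²_Task 4 = ((15−5)/6)² = 2.778
te_Task 5 = (9 + 4·14 + 31)/6 = 96/6 = 16; σ²_Task 5 = ((31−9)/6)² = 13.444

Forward pass:
ES_Task 1 = 0; EF_Task 1 = 3
ES_Task 2 = 3; EF_Task 2 = 3+7 = 10
ES_Task 3 = 10; EF_Task 3 = 10+15 = 25
ES_Task 4 = 3; EF_Task 4 = 3+10 = 13
ES_Task 5 = max(EF_Task 3=25, EF_Task 4=13) = 25; EF_Task 5 = 25+16 = 41
Expected project duration μ = 41 hours. Critical path: Task 1 → Task 2 → Task 3 → Task 5.

Variances on critical path: σ²_Task 1=1.778, σ²_Task 2=1.778, σ²_Task 3=9.000, σ²_Task 5=13.444.
Largest is σ²_Task 5 = 13.444.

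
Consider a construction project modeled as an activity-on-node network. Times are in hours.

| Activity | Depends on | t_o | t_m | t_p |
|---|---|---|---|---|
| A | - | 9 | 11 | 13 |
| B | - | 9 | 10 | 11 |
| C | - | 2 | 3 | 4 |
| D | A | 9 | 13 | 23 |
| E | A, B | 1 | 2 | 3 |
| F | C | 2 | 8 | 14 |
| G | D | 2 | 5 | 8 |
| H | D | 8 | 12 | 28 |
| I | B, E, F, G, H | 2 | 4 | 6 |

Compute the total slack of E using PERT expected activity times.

te_A = (9 + 4·11 + 13)/6 = 66/6 = 11
te_B = (9 + 4·10 + 11)/6 = 60/6 = 10
te_C = (2 + 4·3 + 4)/6 = 18/6 = 3
te_D = (9 + 4·13 + 23)/6 = 84/6 = 14
te_E = (1 + 4·2 + 3)/6 = 12/6 = 2
te_F = (2 + 4·8 + 14)/6 = 48/6 = 8
te_G = (2 + 4·5 + 8)/6 = 30/6 = 5
te_H = (8 + 4·12 + 28)/6 = 84/6 = 14
te_I = (2 + 4·4 + 6)/6 = 24/6 = 4

Forward pass:
ES_A = 0; EF_A = 11
ES_B = 0; EF_B = 10
ES_C = 0; EF_C = 3
ES_D = 11; EF_D = 11+14 = 25
ES_E = max(EF_A=11, EF_B=10) = 11; EF_E = 11+2 = 13
ES_F = 3; EF_F = 3+8 = 11
ES_G = 25; EF_G = 25+5 = 30
ES_H = 25; EF_H = 25+14 = 39
ES_I = max(EF_B=10, EF_E=13, EF_F=11, EF_G=30, EF_H=39) = 39; EF_I = 39+4 = 43
Expected project duration μ = 43 hours. Critical path: A → D → H → I.

Backward pass:
LF_I = 43; LS_I = 43−4 = 39
LF_H = LS_I = 39; LS_H = 39−14 = 25
LF_G = LS_I = 39; LS_G = 39−5 = 34
LF_F = LS_I = 39; LS_F = 39−8 = 31
LF_E = LS_I = 39; LS_E = 39−2 = 37
LF_D = min(LS_G=34, LS_H=25) = 25; LS_D = 25−14 = 11
LF_C = LS_F = 31; LS_C = 31−3 = 28
LF_B = min(LS_E=37, LS_I=39) = 37; LS_B = 37−10 = 27
LF_A = min(LS_D=11, LS_E=37) = 11; LS_A = 11−11 = 0
Slack_E = LS_E − ES_E = 37 − 11 = 26

26 hours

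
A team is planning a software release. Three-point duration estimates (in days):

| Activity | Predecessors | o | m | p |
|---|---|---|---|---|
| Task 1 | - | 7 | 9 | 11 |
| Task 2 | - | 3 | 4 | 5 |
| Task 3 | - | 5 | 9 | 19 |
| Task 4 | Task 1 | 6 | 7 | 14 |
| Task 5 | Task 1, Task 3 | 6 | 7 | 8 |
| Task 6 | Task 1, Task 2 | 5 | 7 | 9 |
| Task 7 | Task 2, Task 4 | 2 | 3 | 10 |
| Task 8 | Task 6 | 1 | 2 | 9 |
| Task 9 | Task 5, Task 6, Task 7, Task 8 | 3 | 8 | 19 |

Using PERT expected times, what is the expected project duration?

30 days

te_Task 1 = (7 + 4·9 + 11)/6 = 54/6 = 9
te_Task 2 = (3 + 4·4 + 5)/6 = 24/6 = 4
te_Task 3 = (5 + 4·9 + 19)/6 = 60/6 = 10
te_Task 4 = (6 + 4·7 + 14)/6 = 48/6 = 8
te_Task 5 = (6 + 4·7 + 8)/6 = 42/6 = 7
te_Task 6 = (5 + 4·7 + 9)/6 = 42/6 = 7
te_Task 7 = (2 + 4·3 + 10)/6 = 24/6 = 4
te_Task 8 = (1 + 4·2 + 9)/6 = 18/6 = 3
te_Task 9 = (3 + 4·8 + 19)/6 = 54/6 = 9

Forward pass:
ES_Task 1 = 0; EF_Task 1 = 9
ES_Task 2 = 0; EF_Task 2 = 4
ES_Task 3 = 0; EF_Task 3 = 10
ES_Task 4 = 9; EF_Task 4 = 9+8 = 17
ES_Task 5 = max(EF_Task 1=9, EF_Task 3=10) = 10; EF_Task 5 = 10+7 = 17
ES_Task 6 = max(EF_Task 1=9, EF_Task 2=4) = 9; EF_Task 6 = 9+7 = 16
ES_Task 7 = max(EF_Task 2=4, EF_Task 4=17) = 17; EF_Task 7 = 17+4 = 21
ES_Task 8 = 16; EF_Task 8 = 16+3 = 19
ES_Task 9 = max(EF_Task 5=17, EF_Task 6=16, EF_Task 7=21, EF_Task 8=19) = 21; EF_Task 9 = 21+9 = 30
Expected project duration μ = 30 days. Critical path: Task 1 → Task 4 → Task 7 → Task 9.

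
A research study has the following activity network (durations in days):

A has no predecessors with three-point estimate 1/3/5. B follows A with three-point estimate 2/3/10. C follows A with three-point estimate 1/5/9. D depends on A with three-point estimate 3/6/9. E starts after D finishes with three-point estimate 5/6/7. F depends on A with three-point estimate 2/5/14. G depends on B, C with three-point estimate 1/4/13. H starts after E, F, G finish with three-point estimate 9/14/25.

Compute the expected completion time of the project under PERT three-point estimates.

te_A = (1 + 4·3 + 5)/6 = 18/6 = 3
te_B = (2 + 4·3 + 10)/6 = 24/6 = 4
te_C = (1 + 4·5 + 9)/6 = 30/6 = 5
te_D = (3 + 4·6 + 9)/6 = 36/6 = 6
te_E = (5 + 4·6 + 7)/6 = 36/6 = 6
te_F = (2 + 4·5 + 14)/6 = 36/6 = 6
te_G = (1 + 4·4 + 13)/6 = 30/6 = 5
te_H = (9 + 4·14 + 25)/6 = 90/6 = 15

Forward pass:
ES_A = 0; EF_A = 3
ES_B = 3; EF_B = 3+4 = 7
ES_C = 3; EF_C = 3+5 = 8
ES_D = 3; EF_D = 3+6 = 9
ES_E = 9; EF_E = 9+6 = 15
ES_F = 3; EF_F = 3+6 = 9
ES_G = max(EF_B=7, EF_C=8) = 8; EF_G = 8+5 = 13
ES_H = max(EF_E=15, EF_F=9, EF_G=13) = 15; EF_H = 15+15 = 30
Expected project duration μ = 30 days. Critical path: A → D → E → H.

30 days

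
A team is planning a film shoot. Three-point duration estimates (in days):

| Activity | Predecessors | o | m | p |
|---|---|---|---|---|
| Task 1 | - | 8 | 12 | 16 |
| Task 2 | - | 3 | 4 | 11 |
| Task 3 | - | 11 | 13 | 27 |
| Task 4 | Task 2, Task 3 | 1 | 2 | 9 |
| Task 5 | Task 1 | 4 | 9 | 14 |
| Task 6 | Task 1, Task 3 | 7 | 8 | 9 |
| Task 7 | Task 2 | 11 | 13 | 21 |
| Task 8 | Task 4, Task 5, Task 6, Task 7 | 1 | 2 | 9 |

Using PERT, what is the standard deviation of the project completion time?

3.00 days

te_Task 1 = (8 + 4·12 + 16)/6 = 72/6 = 12; σ²_Task 1 = ((16−8)/6)² = 1.778
te_Task 2 = (3 + 4·4 + 11)/6 = 30/6 = 5; σ²_Task 2 = ((11−3)/6)² = 1.778
te_Task 3 = (11 + 4·13 + 27)/6 = 90/6 = 15; σ²_Task 3 = ((27−11)/6)² = 7.111
te_Task 4 = (1 + 4·2 + 9)/6 = 18/6 = 3; σ²_Task 4 = ((9−1)/6)² = 1.778
te_Task 5 = (4 + 4·9 + 14)/6 = 54/6 = 9; σ²_Task 5 = ((14−4)/6)² = 2.778
te_Task 6 = (7 + 4·8 + 9)/6 = 48/6 = 8; σ²_Task 6 = ((9−7)/6)² = 0.111
te_Task 7 = (11 + 4·13 + 21)/6 = 84/6 = 14; σ²_Task 7 = ((21−11)/6)² = 2.778
te_Task 8 = (1 + 4·2 + 9)/6 = 18/6 = 3; σ²_Task 8 = ((9−1)/6)² = 1.778

Forward pass:
ES_Task 1 = 0; EF_Task 1 = 12
ES_Task 2 = 0; EF_Task 2 = 5
ES_Task 3 = 0; EF_Task 3 = 15
ES_Task 4 = max(EF_Task 2=5, EF_Task 3=15) = 15; EF_Task 4 = 15+3 = 18
ES_Task 5 = 12; EF_Task 5 = 12+9 = 21
ES_Task 6 = max(EF_Task 1=12, EF_Task 3=15) = 15; EF_Task 6 = 15+8 = 23
ES_Task 7 = 5; EF_Task 7 = 5+14 = 19
ES_Task 8 = max(EF_Task 4=18, EF_Task 5=21, EF_Task 6=23, EF_Task 7=19) = 23; EF_Task 8 = 23+3 = 26
Expected project duration μ = 26 days. Critical path: Task 3 → Task 6 → Task 8.

Variance along critical path = 7.111 + 0.111 + 1.778 = 9.000
σ = √9.000 = 3.000 days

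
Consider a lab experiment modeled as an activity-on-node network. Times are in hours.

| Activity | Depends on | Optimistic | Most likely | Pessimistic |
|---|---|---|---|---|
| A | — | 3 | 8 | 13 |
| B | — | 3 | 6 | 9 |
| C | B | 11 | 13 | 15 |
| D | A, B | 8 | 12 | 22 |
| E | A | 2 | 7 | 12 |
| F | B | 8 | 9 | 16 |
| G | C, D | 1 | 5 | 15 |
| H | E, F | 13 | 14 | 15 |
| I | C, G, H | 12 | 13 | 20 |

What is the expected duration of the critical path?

44 hours

te_A = (3 + 4·8 + 13)/6 = 48/6 = 8
te_B = (3 + 4·6 + 9)/6 = 36/6 = 6
te_C = (11 + 4·13 + 15)/6 = 78/6 = 13
te_D = (8 + 4·12 + 22)/6 = 78/6 = 13
te_E = (2 + 4·7 + 12)/6 = 42/6 = 7
te_F = (8 + 4·9 + 16)/6 = 60/6 = 10
te_G = (1 + 4·5 + 15)/6 = 36/6 = 6
te_H = (13 + 4·14 + 15)/6 = 84/6 = 14
te_I = (12 + 4·13 + 20)/6 = 84/6 = 14

Forward pass:
ES_A = 0; EF_A = 8
ES_B = 0; EF_B = 6
ES_C = 6; EF_C = 6+13 = 19
ES_D = max(EF_A=8, EF_B=6) = 8; EF_D = 8+13 = 21
ES_E = 8; EF_E = 8+7 = 15
ES_F = 6; EF_F = 6+10 = 16
ES_G = max(EF_C=19, EF_D=21) = 21; EF_G = 21+6 = 27
ES_H = max(EF_E=15, EF_F=16) = 16; EF_H = 16+14 = 30
ES_I = max(EF_C=19, EF_G=27, EF_H=30) = 30; EF_I = 30+14 = 44
Expected project duration μ = 44 hours. Critical path: B → F → H → I.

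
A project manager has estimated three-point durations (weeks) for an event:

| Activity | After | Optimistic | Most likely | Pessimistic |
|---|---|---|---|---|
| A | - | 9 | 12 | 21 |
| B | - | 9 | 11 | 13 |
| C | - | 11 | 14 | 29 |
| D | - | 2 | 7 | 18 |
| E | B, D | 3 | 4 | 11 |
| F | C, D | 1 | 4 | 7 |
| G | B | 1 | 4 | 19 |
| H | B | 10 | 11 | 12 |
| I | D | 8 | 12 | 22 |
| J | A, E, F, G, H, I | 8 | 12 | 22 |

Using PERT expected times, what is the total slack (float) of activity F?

te_A = (9 + 4·12 + 21)/6 = 78/6 = 13
te_B = (9 + 4·11 + 13)/6 = 66/6 = 11
te_C = (11 + 4·14 + 29)/6 = 96/6 = 16
te_D = (2 + 4·7 + 18)/6 = 48/6 = 8
te_E = (3 + 4·4 + 11)/6 = 30/6 = 5
te_F = (1 + 4·4 + 7)/6 = 24/6 = 4
te_G = (1 + 4·4 + 19)/6 = 36/6 = 6
te_H = (10 + 4·11 + 12)/6 = 66/6 = 11
te_I = (8 + 4·12 + 22)/6 = 78/6 = 13
te_J = (8 + 4·12 + 22)/6 = 78/6 = 13

Forward pass:
ES_A = 0; EF_A = 13
ES_B = 0; EF_B = 11
ES_C = 0; EF_C = 16
ES_D = 0; EF_D = 8
ES_E = max(EF_B=11, EF_D=8) = 11; EF_E = 11+5 = 16
ES_F = max(EF_C=16, EF_D=8) = 16; EF_F = 16+4 = 20
ES_G = 11; EF_G = 11+6 = 17
ES_H = 11; EF_H = 11+11 = 22
ES_I = 8; EF_I = 8+13 = 21
ES_J = max(EF_A=13, EF_E=16, EF_F=20, EF_G=17, EF_H=22, EF_I=21) = 22; EF_J = 22+13 = 35
Expected project duration μ = 35 weeks. Critical path: B → H → J.

Backward pass:
LF_J = 35; LS_J = 35−13 = 22
LF_I = LS_J = 22; LS_I = 22−13 = 9
LF_H = LS_J = 22; LS_H = 22−11 = 11
LF_G = LS_J = 22; LS_G = 22−6 = 16
LF_F = LS_J = 22; LS_F = 22−4 = 18
LF_E = LS_J = 22; LS_E = 22−5 = 17
LF_D = min(LS_E=17, LS_F=18, LS_I=9) = 9; LS_D = 9−8 = 1
LF_C = LS_F = 18; LS_C = 18−16 = 2
LF_B = min(LS_E=17, LS_G=16, LS_H=11) = 11; LS_B = 11−11 = 0
LF_A = LS_J = 22; LS_A = 22−13 = 9
Slack_F = LS_F − ES_F = 18 − 16 = 2

2 weeks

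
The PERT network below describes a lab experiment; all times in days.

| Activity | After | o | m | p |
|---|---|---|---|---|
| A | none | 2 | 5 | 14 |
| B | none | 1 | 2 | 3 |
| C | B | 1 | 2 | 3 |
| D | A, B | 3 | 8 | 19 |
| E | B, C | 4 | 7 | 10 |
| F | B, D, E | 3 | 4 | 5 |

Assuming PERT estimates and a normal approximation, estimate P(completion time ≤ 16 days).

te_A = (2 + 4·5 + 14)/6 = 36/6 = 6; σ²_A = ((14−2)/6)² = 4.000
te_B = (1 + 4·2 + 3)/6 = 12/6 = 2; σ²_B = ((3−1)/6)² = 0.111
te_C = (1 + 4·2 + 3)/6 = 12/6 = 2; σ²_C = ((3−1)/6)² = 0.111
te_D = (3 + 4·8 + 19)/6 = 54/6 = 9; σ²_D = ((19−3)/6)² = 7.111
te_E = (4 + 4·7 + 10)/6 = 42/6 = 7; σ²_E = ((10−4)/6)² = 1.000
te_F = (3 + 4·4 + 5)/6 = 24/6 = 4; σ²_F = ((5−3)/6)² = 0.111

Forward pass:
ES_A = 0; EF_A = 6
ES_B = 0; EF_B = 2
ES_C = 2; EF_C = 2+2 = 4
ES_D = max(EF_A=6, EF_B=2) = 6; EF_D = 6+9 = 15
ES_E = max(EF_B=2, EF_C=4) = 4; EF_E = 4+7 = 11
ES_F = max(EF_B=2, EF_D=15, EF_E=11) = 15; EF_F = 15+4 = 19
Expected project duration μ = 19 days. Critical path: A → D → F.

Variance along critical path = 4.000 + 7.111 + 0.111 = 11.222; σ = √11.222 = 3.350 days.
Z = (16 − 19) / 3.350 = -0.896
P(T ≤ 16) = Φ(-0.896) ≈ 0.185

0.185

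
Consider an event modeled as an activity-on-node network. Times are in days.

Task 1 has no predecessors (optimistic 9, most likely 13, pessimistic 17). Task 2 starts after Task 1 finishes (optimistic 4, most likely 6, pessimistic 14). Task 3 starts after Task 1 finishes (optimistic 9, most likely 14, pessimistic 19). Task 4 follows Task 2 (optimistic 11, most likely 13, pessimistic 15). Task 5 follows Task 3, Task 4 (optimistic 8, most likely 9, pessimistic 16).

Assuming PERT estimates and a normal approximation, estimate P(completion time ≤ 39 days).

0.062

te_Task 1 = (9 + 4·13 + 17)/6 = 78/6 = 13; σ²_Task 1 = ((17−9)/6)² = 1.778
te_Task 2 = (4 + 4·6 + 14)/6 = 42/6 = 7; σ²_Task 2 = ((14−4)/6)² = 2.778
te_Task 3 = (9 + 4·14 + 19)/6 = 84/6 = 14; σ²_Task 3 = ((19−9)/6)² = 2.778
te_Task 4 = (11 + 4·13 + 15)/6 = 78/6 = 13; σ²_Task 4 = ((15−11)/6)² = 0.444
te_Task 5 = (8 + 4·9 + 16)/6 = 60/6 = 10; σ²_Task 5 = ((16−8)/6)² = 1.778

Forward pass:
ES_Task 1 = 0; EF_Task 1 = 13
ES_Task 2 = 13; EF_Task 2 = 13+7 = 20
ES_Task 3 = 13; EF_Task 3 = 13+14 = 27
ES_Task 4 = 20; EF_Task 4 = 20+13 = 33
ES_Task 5 = max(EF_Task 3=27, EF_Task 4=33) = 33; EF_Task 5 = 33+10 = 43
Expected project duration μ = 43 days. Critical path: Task 1 → Task 2 → Task 4 → Task 5.

Variance along critical path = 1.778 + 2.778 + 0.444 + 1.778 = 6.778; σ = √6.778 = 2.603 days.
Z = (39 − 43) / 2.603 = -1.536
P(T ≤ 39) = Φ(-1.536) ≈ 0.062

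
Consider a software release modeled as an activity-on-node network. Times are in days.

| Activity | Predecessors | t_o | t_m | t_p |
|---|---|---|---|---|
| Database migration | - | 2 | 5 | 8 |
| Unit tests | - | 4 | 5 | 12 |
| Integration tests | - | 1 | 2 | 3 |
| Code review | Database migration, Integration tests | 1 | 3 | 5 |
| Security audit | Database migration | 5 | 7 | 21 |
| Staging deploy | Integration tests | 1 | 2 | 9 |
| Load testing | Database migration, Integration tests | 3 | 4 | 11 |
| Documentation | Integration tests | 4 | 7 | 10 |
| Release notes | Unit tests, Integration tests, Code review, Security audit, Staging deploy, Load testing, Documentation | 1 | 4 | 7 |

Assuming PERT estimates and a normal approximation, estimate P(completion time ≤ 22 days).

te_Database migration = (2 + 4·5 + 8)/6 = 30/6 = 5; σ²_Database migration = ((8−2)/6)² = 1.000
te_Unit tests = (4 + 4·5 + 12)/6 = 36/6 = 6; σ²_Unit tests = ((12−4)/6)² = 1.778
te_Integration tests = (1 + 4·2 + 3)/6 = 12/6 = 2; σ²_Integration tests = ((3−1)/6)² = 0.111
te_Code review = (1 + 4·3 + 5)/6 = 18/6 = 3; σ²_Code review = ((5−1)/6)² = 0.444
te_Security audit = (5 + 4·7 + 21)/6 = 54/6 = 9; σ²_Security audit = ((21−5)/6)² = 7.111
te_Staging deploy = (1 + 4·2 + 9)/6 = 18/6 = 3; σ²_Staging deploy = ((9−1)/6)² = 1.778
te_Load testing = (3 + 4·4 + 11)/6 = 30/6 = 5; σ²_Load testing = ((11−3)/6)² = 1.778
te_Documentation = (4 + 4·7 + 10)/6 = 42/6 = 7; σ²_Documentation = ((10−4)/6)² = 1.000
te_Release notes = (1 + 4·4 + 7)/6 = 24/6 = 4; σ²_Release notes = ((7−1)/6)² = 1.000

Forward pass:
ES_Database migration = 0; EF_Database migration = 5
ES_Unit tests = 0; EF_Unit tests = 6
ES_Integration tests = 0; EF_Integration tests = 2
ES_Code review = max(EF_Database migration=5, EF_Integration tests=2) = 5; EF_Code review = 5+3 = 8
ES_Security audit = 5; EF_Security audit = 5+9 = 14
ES_Staging deploy = 2; EF_Staging deploy = 2+3 = 5
ES_Load testing = max(EF_Database migration=5, EF_Integration tests=2) = 5; EF_Load testing = 5+5 = 10
ES_Documentation = 2; EF_Documentation = 2+7 = 9
ES_Release notes = max(EF_Unit tests=6, EF_Integration tests=2, EF_Code review=8, EF_Security audit=14, EF_Staging deploy=5, EF_Load testing=10, EF_Documentation=9) = 14; EF_Release notes = 14+4 = 18
Expected project duration μ = 18 days. Critical path: Database migration → Security audit → Release notes.

Variance along critical path = 1.000 + 7.111 + 1.000 = 9.111; σ = √9.111 = 3.018 days.
Z = (22 − 18) / 3.018 = 1.325
P(T ≤ 22) = Φ(1.325) ≈ 0.907

0.907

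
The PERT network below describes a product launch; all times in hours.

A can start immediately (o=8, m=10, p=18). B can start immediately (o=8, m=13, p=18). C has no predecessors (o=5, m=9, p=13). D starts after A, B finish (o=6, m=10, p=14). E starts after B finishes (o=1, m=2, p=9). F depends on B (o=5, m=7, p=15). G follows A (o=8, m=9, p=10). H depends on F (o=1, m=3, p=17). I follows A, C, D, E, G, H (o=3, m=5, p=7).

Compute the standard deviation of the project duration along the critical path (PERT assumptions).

3.62 hours

te_A = (8 + 4·10 + 18)/6 = 66/6 = 11; σ²_A = ((18−8)/6)² = 2.778
te_B = (8 + 4·13 + 18)/6 = 78/6 = 13; σ²_B = ((18−8)/6)² = 2.778
te_C = (5 + 4·9 + 13)/6 = 54/6 = 9; σ²_C = ((13−5)/6)² = 1.778
te_D = (6 + 4·10 + 14)/6 = 60/6 = 10; σ²_D = ((14−6)/6)² = 1.778
te_E = (1 + 4·2 + 9)/6 = 18/6 = 3; σ²_E = ((9−1)/6)² = 1.778
te_F = (5 + 4·7 + 15)/6 = 48/6 = 8; σ²_F = ((15−5)/6)² = 2.778
te_G = (8 + 4·9 + 10)/6 = 54/6 = 9; σ²_G = ((10−8)/6)² = 0.111
te_H = (1 + 4·3 + 17)/6 = 30/6 = 5; σ²_H = ((17−1)/6)² = 7.111
te_I = (3 + 4·5 + 7)/6 = 30/6 = 5; σ²_I = ((7−3)/6)² = 0.444

Forward pass:
ES_A = 0; EF_A = 11
ES_B = 0; EF_B = 13
ES_C = 0; EF_C = 9
ES_D = max(EF_A=11, EF_B=13) = 13; EF_D = 13+10 = 23
ES_E = 13; EF_E = 13+3 = 16
ES_F = 13; EF_F = 13+8 = 21
ES_G = 11; EF_G = 11+9 = 20
ES_H = 21; EF_H = 21+5 = 26
ES_I = max(EF_A=11, EF_C=9, EF_D=23, EF_E=16, EF_G=20, EF_H=26) = 26; EF_I = 26+5 = 31
Expected project duration μ = 31 hours. Critical path: B → F → H → I.

Variance along critical path = 2.778 + 2.778 + 7.111 + 0.444 = 13.111
σ = √13.111 = 3.621 hours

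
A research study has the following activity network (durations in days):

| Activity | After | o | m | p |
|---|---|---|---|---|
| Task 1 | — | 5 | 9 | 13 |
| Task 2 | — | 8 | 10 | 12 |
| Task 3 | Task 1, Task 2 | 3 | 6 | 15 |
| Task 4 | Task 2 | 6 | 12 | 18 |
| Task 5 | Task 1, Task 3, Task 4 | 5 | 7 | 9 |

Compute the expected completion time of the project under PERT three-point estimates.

te_Task 1 = (5 + 4·9 + 13)/6 = 54/6 = 9
te_Task 2 = (8 + 4·10 + 12)/6 = 60/6 = 10
te_Task 3 = (3 + 4·6 + 15)/6 = 42/6 = 7
te_Task 4 = (6 + 4·12 + 18)/6 = 72/6 = 12
te_Task 5 = (5 + 4·7 + 9)/6 = 42/6 = 7

Forward pass:
ES_Task 1 = 0; EF_Task 1 = 9
ES_Task 2 = 0; EF_Task 2 = 10
ES_Task 3 = max(EF_Task 1=9, EF_Task 2=10) = 10; EF_Task 3 = 10+7 = 17
ES_Task 4 = 10; EF_Task 4 = 10+12 = 22
ES_Task 5 = max(EF_Task 1=9, EF_Task 3=17, EF_Task 4=22) = 22; EF_Task 5 = 22+7 = 29
Expected project duration μ = 29 days. Critical path: Task 2 → Task 4 → Task 5.

29 days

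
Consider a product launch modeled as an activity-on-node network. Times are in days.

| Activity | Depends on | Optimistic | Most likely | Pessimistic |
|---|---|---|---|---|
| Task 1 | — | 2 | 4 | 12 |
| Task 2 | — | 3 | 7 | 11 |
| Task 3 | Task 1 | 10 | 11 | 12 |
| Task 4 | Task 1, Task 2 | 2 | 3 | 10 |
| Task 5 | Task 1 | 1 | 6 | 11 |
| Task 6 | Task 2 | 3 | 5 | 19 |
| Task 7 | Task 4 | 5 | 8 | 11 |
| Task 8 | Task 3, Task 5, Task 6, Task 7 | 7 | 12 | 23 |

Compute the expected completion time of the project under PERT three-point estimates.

32 days

te_Task 1 = (2 + 4·4 + 12)/6 = 30/6 = 5
te_Task 2 = (3 + 4·7 + 11)/6 = 42/6 = 7
te_Task 3 = (10 + 4·11 + 12)/6 = 66/6 = 11
te_Task 4 = (2 + 4·3 + 10)/6 = 24/6 = 4
te_Task 5 = (1 + 4·6 + 11)/6 = 36/6 = 6
te_Task 6 = (3 + 4·5 + 19)/6 = 42/6 = 7
te_Task 7 = (5 + 4·8 + 11)/6 = 48/6 = 8
te_Task 8 = (7 + 4·12 + 23)/6 = 78/6 = 13

Forward pass:
ES_Task 1 = 0; EF_Task 1 = 5
ES_Task 2 = 0; EF_Task 2 = 7
ES_Task 3 = 5; EF_Task 3 = 5+11 = 16
ES_Task 4 = max(EF_Task 1=5, EF_Task 2=7) = 7; EF_Task 4 = 7+4 = 11
ES_Task 5 = 5; EF_Task 5 = 5+6 = 11
ES_Task 6 = 7; EF_Task 6 = 7+7 = 14
ES_Task 7 = 11; EF_Task 7 = 11+8 = 19
ES_Task 8 = max(EF_Task 3=16, EF_Task 5=11, EF_Task 6=14, EF_Task 7=19) = 19; EF_Task 8 = 19+13 = 32
Expected project duration μ = 32 days. Critical path: Task 2 → Task 4 → Task 7 → Task 8.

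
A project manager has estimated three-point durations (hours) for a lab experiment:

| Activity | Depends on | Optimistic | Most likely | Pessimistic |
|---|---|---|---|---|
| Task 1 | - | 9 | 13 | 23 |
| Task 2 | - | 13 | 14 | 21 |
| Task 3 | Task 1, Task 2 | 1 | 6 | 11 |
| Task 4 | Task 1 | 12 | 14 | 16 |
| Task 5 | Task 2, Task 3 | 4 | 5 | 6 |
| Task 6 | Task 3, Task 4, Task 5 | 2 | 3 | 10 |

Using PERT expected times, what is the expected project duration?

32 hours

te_Task 1 = (9 + 4·13 + 23)/6 = 84/6 = 14
te_Task 2 = (13 + 4·14 + 21)/6 = 90/6 = 15
te_Task 3 = (1 + 4·6 + 11)/6 = 36/6 = 6
te_Task 4 = (12 + 4·14 + 16)/6 = 84/6 = 14
te_Task 5 = (4 + 4·5 + 6)/6 = 30/6 = 5
te_Task 6 = (2 + 4·3 + 10)/6 = 24/6 = 4

Forward pass:
ES_Task 1 = 0; EF_Task 1 = 14
ES_Task 2 = 0; EF_Task 2 = 15
ES_Task 3 = max(EF_Task 1=14, EF_Task 2=15) = 15; EF_Task 3 = 15+6 = 21
ES_Task 4 = 14; EF_Task 4 = 14+14 = 28
ES_Task 5 = max(EF_Task 2=15, EF_Task 3=21) = 21; EF_Task 5 = 21+5 = 26
ES_Task 6 = max(EF_Task 3=21, EF_Task 4=28, EF_Task 5=26) = 28; EF_Task 6 = 28+4 = 32
Expected project duration μ = 32 hours. Critical path: Task 1 → Task 4 → Task 6.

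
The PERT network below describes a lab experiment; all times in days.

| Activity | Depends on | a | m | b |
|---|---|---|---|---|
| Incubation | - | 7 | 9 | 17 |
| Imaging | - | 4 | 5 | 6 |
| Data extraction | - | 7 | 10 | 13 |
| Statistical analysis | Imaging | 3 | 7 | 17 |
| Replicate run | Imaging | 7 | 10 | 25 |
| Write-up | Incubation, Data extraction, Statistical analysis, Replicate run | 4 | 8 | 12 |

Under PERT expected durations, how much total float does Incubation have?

te_Incubation = (7 + 4·9 + 17)/6 = 60/6 = 10
te_Imaging = (4 + 4·5 + 6)/6 = 30/6 = 5
te_Data extraction = (7 + 4·10 + 13)/6 = 60/6 = 10
te_Statistical analysis = (3 + 4·7 + 17)/6 = 48/6 = 8
te_Replicate run = (7 + 4·10 + 25)/6 = 72/6 = 12
te_Write-up = (4 + 4·8 + 12)/6 = 48/6 = 8

Forward pass:
ES_Incubation = 0; EF_Incubation = 10
ES_Imaging = 0; EF_Imaging = 5
ES_Data extraction = 0; EF_Data extraction = 10
ES_Statistical analysis = 5; EF_Statistical analysis = 5+8 = 13
ES_Replicate run = 5; EF_Replicate run = 5+12 = 17
ES_Write-up = max(EF_Incubation=10, EF_Data extraction=10, EF_Statistical analysis=13, EF_Replicate run=17) = 17; EF_Write-up = 17+8 = 25
Expected project duration μ = 25 days. Critical path: Imaging → Replicate run → Write-up.

Backward pass:
LF_Write-up = 25; LS_Write-up = 25−8 = 17
LF_Replicate run = LS_Write-up = 17; LS_Replicate run = 17−12 = 5
LF_Statistical analysis = LS_Write-up = 17; LS_Statistical analysis = 17−8 = 9
LF_Data extraction = LS_Write-up = 17; LS_Data extraction = 17−10 = 7
LF_Imaging = min(LS_Statistical analysis=9, LS_Replicate run=5) = 5; LS_Imaging = 5−5 = 0
LF_Incubation = LS_Write-up = 17; LS_Incubation = 17−10 = 7
Slack_Incubation = LS_Incubation − ES_Incubation = 7 − 0 = 7

7 days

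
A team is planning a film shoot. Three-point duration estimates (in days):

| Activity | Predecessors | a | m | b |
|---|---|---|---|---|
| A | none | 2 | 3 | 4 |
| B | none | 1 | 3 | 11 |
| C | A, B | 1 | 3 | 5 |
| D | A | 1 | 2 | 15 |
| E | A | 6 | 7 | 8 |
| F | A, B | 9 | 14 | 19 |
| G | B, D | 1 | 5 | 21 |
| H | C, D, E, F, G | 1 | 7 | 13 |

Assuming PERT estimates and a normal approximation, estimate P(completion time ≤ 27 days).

te_A = (2 + 4·3 + 4)/6 = 18/6 = 3; σ²_A = ((4−2)/6)² = 0.111
te_B = (1 + 4·3 + 11)/6 = 24/6 = 4; σ²_B = ((11−1)/6)² = 2.778
te_C = (1 + 4·3 + 5)/6 = 18/6 = 3; σ²_C = ((5−1)/6)² = 0.444
te_D = (1 + 4·2 + 15)/6 = 24/6 = 4; σ²_D = ((15−1)/6)² = 5.444
te_E = (6 + 4·7 + 8)/6 = 42/6 = 7; σ²_E = ((8−6)/6)² = 0.111
te_F = (9 + 4·14 + 19)/6 = 84/6 = 14; σ²_F = ((19−9)/6)² = 2.778
te_G = (1 + 4·5 + 21)/6 = 42/6 = 7; σ²_G = ((21−1)/6)² = 11.111
te_H = (1 + 4·7 + 13)/6 = 42/6 = 7; σ²_H = ((13−1)/6)² = 4.000

Forward pass:
ES_A = 0; EF_A = 3
ES_B = 0; EF_B = 4
ES_C = max(EF_A=3, EF_B=4) = 4; EF_C = 4+3 = 7
ES_D = 3; EF_D = 3+4 = 7
ES_E = 3; EF_E = 3+7 = 10
ES_F = max(EF_A=3, EF_B=4) = 4; EF_F = 4+14 = 18
ES_G = max(EF_B=4, EF_D=7) = 7; EF_G = 7+7 = 14
ES_H = max(EF_C=7, EF_D=7, EF_E=10, EF_F=18, EF_G=14) = 18; EF_H = 18+7 = 25
Expected project duration μ = 25 days. Critical path: B → F → H.

Variance along critical path = 2.778 + 2.778 + 4.000 = 9.556; σ = √9.556 = 3.091 days.
Z = (27 − 25) / 3.091 = 0.647
P(T ≤ 27) = Φ(0.647) ≈ 0.741

0.741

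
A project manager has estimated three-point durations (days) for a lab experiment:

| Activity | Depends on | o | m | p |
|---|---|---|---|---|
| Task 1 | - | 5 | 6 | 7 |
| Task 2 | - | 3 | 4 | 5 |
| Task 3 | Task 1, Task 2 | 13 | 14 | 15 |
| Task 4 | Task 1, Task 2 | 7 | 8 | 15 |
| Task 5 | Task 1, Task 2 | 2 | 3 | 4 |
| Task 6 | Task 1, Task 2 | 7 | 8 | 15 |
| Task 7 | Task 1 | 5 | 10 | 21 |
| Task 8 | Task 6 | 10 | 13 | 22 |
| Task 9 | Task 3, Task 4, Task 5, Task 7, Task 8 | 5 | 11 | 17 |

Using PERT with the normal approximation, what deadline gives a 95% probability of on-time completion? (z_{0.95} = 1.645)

45.2 days

te_Task 1 = (5 + 4·6 + 7)/6 = 36/6 = 6; σ²_Task 1 = ((7−5)/6)² = 0.111
te_Task 2 = (3 + 4·4 + 5)/6 = 24/6 = 4; σ²_Task 2 = ((5−3)/6)² = 0.111
te_Task 3 = (13 + 4·14 + 15)/6 = 84/6 = 14; σ²_Task 3 = ((15−13)/6)² = 0.111
te_Task 4 = (7 + 4·8 + 15)/6 = 54/6 = 9; σ²_Task 4 = ((15−7)/6)² = 1.778
te_Task 5 = (2 + 4·3 + 4)/6 = 18/6 = 3; σ²_Task 5 = ((4−2)/6)² = 0.111
te_Task 6 = (7 + 4·8 + 15)/6 = 54/6 = 9; σ²_Task 6 = ((15−7)/6)² = 1.778
te_Task 7 = (5 + 4·10 + 21)/6 = 66/6 = 11; σ²_Task 7 = ((21−5)/6)² = 7.111
te_Task 8 = (10 + 4·13 + 22)/6 = 84/6 = 14; σ²_Task 8 = ((22−10)/6)² = 4.000
te_Task 9 = (5 + 4·11 + 17)/6 = 66/6 = 11; σ²_Task 9 = ((17−5)/6)² = 4.000

Forward pass:
ES_Task 1 = 0; EF_Task 1 = 6
ES_Task 2 = 0; EF_Task 2 = 4
ES_Task 3 = max(EF_Task 1=6, EF_Task 2=4) = 6; EF_Task 3 = 6+14 = 20
ES_Task 4 = max(EF_Task 1=6, EF_Task 2=4) = 6; EF_Task 4 = 6+9 = 15
ES_Task 5 = max(EF_Task 1=6, EF_Task 2=4) = 6; EF_Task 5 = 6+3 = 9
ES_Task 6 = max(EF_Task 1=6, EF_Task 2=4) = 6; EF_Task 6 = 6+9 = 15
ES_Task 7 = 6; EF_Task 7 = 6+11 = 17
ES_Task 8 = 15; EF_Task 8 = 15+14 = 29
ES_Task 9 = max(EF_Task 3=20, EF_Task 4=15, EF_Task 5=9, EF_Task 7=17, EF_Task 8=29) = 29; EF_Task 9 = 29+11 = 40
Expected project duration μ = 40 days. Critical path: Task 1 → Task 6 → Task 8 → Task 9.

Variance along critical path = 0.111 + 1.778 + 4.000 + 4.000 = 9.889; σ = 3.145 days.
D = μ + z·σ = 40 + 1.645·3.145 = 45.2 days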